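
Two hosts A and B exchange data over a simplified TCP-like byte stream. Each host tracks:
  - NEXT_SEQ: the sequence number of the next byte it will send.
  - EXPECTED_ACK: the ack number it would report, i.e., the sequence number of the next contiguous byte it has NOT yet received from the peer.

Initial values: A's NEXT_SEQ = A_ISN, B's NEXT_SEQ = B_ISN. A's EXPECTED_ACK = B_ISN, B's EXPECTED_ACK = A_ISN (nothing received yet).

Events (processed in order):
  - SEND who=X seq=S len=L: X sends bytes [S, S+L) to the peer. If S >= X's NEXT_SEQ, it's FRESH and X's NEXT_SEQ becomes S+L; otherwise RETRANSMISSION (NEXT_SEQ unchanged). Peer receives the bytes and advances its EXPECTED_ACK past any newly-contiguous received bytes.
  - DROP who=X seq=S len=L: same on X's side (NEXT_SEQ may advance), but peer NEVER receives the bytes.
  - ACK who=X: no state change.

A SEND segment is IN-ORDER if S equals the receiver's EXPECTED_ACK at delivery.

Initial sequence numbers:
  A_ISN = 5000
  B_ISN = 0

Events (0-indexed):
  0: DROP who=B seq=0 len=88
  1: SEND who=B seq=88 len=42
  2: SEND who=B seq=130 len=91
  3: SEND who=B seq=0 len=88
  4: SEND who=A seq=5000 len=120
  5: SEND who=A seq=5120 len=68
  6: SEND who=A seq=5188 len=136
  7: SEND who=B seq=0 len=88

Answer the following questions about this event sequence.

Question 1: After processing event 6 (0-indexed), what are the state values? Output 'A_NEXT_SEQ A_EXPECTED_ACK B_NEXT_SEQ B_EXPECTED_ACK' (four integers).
After event 0: A_seq=5000 A_ack=0 B_seq=88 B_ack=5000
After event 1: A_seq=5000 A_ack=0 B_seq=130 B_ack=5000
After event 2: A_seq=5000 A_ack=0 B_seq=221 B_ack=5000
After event 3: A_seq=5000 A_ack=221 B_seq=221 B_ack=5000
After event 4: A_seq=5120 A_ack=221 B_seq=221 B_ack=5120
After event 5: A_seq=5188 A_ack=221 B_seq=221 B_ack=5188
After event 6: A_seq=5324 A_ack=221 B_seq=221 B_ack=5324

5324 221 221 5324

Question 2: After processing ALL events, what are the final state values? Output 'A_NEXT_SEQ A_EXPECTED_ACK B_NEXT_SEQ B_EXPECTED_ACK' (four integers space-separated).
Answer: 5324 221 221 5324

Derivation:
After event 0: A_seq=5000 A_ack=0 B_seq=88 B_ack=5000
After event 1: A_seq=5000 A_ack=0 B_seq=130 B_ack=5000
After event 2: A_seq=5000 A_ack=0 B_seq=221 B_ack=5000
After event 3: A_seq=5000 A_ack=221 B_seq=221 B_ack=5000
After event 4: A_seq=5120 A_ack=221 B_seq=221 B_ack=5120
After event 5: A_seq=5188 A_ack=221 B_seq=221 B_ack=5188
After event 6: A_seq=5324 A_ack=221 B_seq=221 B_ack=5324
After event 7: A_seq=5324 A_ack=221 B_seq=221 B_ack=5324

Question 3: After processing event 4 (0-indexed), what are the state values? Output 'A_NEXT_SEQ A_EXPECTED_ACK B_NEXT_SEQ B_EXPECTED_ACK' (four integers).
After event 0: A_seq=5000 A_ack=0 B_seq=88 B_ack=5000
After event 1: A_seq=5000 A_ack=0 B_seq=130 B_ack=5000
After event 2: A_seq=5000 A_ack=0 B_seq=221 B_ack=5000
After event 3: A_seq=5000 A_ack=221 B_seq=221 B_ack=5000
After event 4: A_seq=5120 A_ack=221 B_seq=221 B_ack=5120

5120 221 221 5120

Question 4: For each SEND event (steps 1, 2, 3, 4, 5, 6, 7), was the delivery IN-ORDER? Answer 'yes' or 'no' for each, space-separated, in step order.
Answer: no no yes yes yes yes no

Derivation:
Step 1: SEND seq=88 -> out-of-order
Step 2: SEND seq=130 -> out-of-order
Step 3: SEND seq=0 -> in-order
Step 4: SEND seq=5000 -> in-order
Step 5: SEND seq=5120 -> in-order
Step 6: SEND seq=5188 -> in-order
Step 7: SEND seq=0 -> out-of-order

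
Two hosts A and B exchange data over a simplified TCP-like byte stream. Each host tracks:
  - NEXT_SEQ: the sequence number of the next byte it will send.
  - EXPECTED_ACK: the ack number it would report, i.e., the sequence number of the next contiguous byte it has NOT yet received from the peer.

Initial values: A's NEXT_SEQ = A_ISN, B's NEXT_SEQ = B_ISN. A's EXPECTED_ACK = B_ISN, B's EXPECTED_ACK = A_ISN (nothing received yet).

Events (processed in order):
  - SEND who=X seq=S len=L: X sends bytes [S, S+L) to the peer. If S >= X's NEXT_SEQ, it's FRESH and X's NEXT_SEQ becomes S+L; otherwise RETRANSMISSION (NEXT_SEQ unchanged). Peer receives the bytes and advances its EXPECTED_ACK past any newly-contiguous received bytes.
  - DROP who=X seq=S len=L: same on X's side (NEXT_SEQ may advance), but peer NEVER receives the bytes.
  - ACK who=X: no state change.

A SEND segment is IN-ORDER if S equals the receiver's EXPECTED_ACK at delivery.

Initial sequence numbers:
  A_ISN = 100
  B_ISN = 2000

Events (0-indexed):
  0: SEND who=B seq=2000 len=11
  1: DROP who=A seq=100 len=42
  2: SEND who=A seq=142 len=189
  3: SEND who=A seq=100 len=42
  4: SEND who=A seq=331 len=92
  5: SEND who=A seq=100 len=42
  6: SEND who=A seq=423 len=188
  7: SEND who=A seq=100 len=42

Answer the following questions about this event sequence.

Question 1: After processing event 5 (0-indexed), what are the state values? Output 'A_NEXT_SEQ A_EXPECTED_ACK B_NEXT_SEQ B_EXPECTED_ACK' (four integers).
After event 0: A_seq=100 A_ack=2011 B_seq=2011 B_ack=100
After event 1: A_seq=142 A_ack=2011 B_seq=2011 B_ack=100
After event 2: A_seq=331 A_ack=2011 B_seq=2011 B_ack=100
After event 3: A_seq=331 A_ack=2011 B_seq=2011 B_ack=331
After event 4: A_seq=423 A_ack=2011 B_seq=2011 B_ack=423
After event 5: A_seq=423 A_ack=2011 B_seq=2011 B_ack=423

423 2011 2011 423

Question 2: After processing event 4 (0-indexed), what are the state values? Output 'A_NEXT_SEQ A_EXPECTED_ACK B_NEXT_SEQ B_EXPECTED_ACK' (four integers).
After event 0: A_seq=100 A_ack=2011 B_seq=2011 B_ack=100
After event 1: A_seq=142 A_ack=2011 B_seq=2011 B_ack=100
After event 2: A_seq=331 A_ack=2011 B_seq=2011 B_ack=100
After event 3: A_seq=331 A_ack=2011 B_seq=2011 B_ack=331
After event 4: A_seq=423 A_ack=2011 B_seq=2011 B_ack=423

423 2011 2011 423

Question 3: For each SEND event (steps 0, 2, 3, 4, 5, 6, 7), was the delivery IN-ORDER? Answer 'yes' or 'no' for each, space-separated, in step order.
Answer: yes no yes yes no yes no

Derivation:
Step 0: SEND seq=2000 -> in-order
Step 2: SEND seq=142 -> out-of-order
Step 3: SEND seq=100 -> in-order
Step 4: SEND seq=331 -> in-order
Step 5: SEND seq=100 -> out-of-order
Step 6: SEND seq=423 -> in-order
Step 7: SEND seq=100 -> out-of-order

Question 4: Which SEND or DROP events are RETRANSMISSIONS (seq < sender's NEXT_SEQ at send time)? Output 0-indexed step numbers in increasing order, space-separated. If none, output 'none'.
Answer: 3 5 7

Derivation:
Step 0: SEND seq=2000 -> fresh
Step 1: DROP seq=100 -> fresh
Step 2: SEND seq=142 -> fresh
Step 3: SEND seq=100 -> retransmit
Step 4: SEND seq=331 -> fresh
Step 5: SEND seq=100 -> retransmit
Step 6: SEND seq=423 -> fresh
Step 7: SEND seq=100 -> retransmit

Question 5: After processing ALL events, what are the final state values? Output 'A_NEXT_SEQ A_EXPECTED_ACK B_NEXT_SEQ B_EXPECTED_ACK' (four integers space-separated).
Answer: 611 2011 2011 611

Derivation:
After event 0: A_seq=100 A_ack=2011 B_seq=2011 B_ack=100
After event 1: A_seq=142 A_ack=2011 B_seq=2011 B_ack=100
After event 2: A_seq=331 A_ack=2011 B_seq=2011 B_ack=100
After event 3: A_seq=331 A_ack=2011 B_seq=2011 B_ack=331
After event 4: A_seq=423 A_ack=2011 B_seq=2011 B_ack=423
After event 5: A_seq=423 A_ack=2011 B_seq=2011 B_ack=423
After event 6: A_seq=611 A_ack=2011 B_seq=2011 B_ack=611
After event 7: A_seq=611 A_ack=2011 B_seq=2011 B_ack=611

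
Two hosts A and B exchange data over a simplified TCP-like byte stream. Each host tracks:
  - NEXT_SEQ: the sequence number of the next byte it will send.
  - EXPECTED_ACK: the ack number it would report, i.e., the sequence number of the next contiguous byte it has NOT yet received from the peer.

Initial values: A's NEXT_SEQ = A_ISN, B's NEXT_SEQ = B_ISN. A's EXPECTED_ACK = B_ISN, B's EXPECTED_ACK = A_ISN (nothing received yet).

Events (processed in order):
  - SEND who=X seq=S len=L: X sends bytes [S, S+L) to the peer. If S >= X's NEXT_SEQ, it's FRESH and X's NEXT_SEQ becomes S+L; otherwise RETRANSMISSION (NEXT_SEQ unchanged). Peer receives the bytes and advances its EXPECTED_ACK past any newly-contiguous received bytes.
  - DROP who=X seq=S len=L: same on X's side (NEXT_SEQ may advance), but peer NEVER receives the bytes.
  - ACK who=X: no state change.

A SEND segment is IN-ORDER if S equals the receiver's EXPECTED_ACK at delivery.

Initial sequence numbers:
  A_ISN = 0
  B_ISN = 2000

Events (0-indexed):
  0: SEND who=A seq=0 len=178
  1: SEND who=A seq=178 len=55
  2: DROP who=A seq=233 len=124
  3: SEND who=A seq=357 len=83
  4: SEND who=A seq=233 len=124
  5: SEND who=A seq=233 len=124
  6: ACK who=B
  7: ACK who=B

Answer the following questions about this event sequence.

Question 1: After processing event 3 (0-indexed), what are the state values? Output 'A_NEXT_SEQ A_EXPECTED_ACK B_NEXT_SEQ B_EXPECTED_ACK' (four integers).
After event 0: A_seq=178 A_ack=2000 B_seq=2000 B_ack=178
After event 1: A_seq=233 A_ack=2000 B_seq=2000 B_ack=233
After event 2: A_seq=357 A_ack=2000 B_seq=2000 B_ack=233
After event 3: A_seq=440 A_ack=2000 B_seq=2000 B_ack=233

440 2000 2000 233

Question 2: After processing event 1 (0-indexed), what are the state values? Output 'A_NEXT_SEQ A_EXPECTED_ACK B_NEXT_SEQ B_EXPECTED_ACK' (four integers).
After event 0: A_seq=178 A_ack=2000 B_seq=2000 B_ack=178
After event 1: A_seq=233 A_ack=2000 B_seq=2000 B_ack=233

233 2000 2000 233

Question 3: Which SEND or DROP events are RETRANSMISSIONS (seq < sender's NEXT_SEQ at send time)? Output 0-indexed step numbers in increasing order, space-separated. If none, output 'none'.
Step 0: SEND seq=0 -> fresh
Step 1: SEND seq=178 -> fresh
Step 2: DROP seq=233 -> fresh
Step 3: SEND seq=357 -> fresh
Step 4: SEND seq=233 -> retransmit
Step 5: SEND seq=233 -> retransmit

Answer: 4 5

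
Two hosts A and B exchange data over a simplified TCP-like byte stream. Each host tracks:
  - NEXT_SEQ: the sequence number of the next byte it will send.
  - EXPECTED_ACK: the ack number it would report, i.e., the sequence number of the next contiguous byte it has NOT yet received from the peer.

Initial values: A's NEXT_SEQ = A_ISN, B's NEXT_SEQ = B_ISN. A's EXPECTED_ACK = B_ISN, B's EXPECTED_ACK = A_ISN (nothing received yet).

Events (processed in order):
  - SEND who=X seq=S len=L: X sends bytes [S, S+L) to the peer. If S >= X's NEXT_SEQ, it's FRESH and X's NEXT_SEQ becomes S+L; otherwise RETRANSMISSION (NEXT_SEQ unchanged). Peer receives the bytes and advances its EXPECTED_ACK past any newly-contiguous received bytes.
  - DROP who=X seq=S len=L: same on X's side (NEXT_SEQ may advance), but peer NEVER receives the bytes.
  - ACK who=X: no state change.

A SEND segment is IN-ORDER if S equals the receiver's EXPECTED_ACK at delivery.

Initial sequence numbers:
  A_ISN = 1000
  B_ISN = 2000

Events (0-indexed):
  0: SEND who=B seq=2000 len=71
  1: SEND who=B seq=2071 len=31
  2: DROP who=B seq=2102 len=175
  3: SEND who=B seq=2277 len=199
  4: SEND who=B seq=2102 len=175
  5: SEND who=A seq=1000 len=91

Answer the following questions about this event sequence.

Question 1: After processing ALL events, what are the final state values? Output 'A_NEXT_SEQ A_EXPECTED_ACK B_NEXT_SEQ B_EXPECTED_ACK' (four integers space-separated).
Answer: 1091 2476 2476 1091

Derivation:
After event 0: A_seq=1000 A_ack=2071 B_seq=2071 B_ack=1000
After event 1: A_seq=1000 A_ack=2102 B_seq=2102 B_ack=1000
After event 2: A_seq=1000 A_ack=2102 B_seq=2277 B_ack=1000
After event 3: A_seq=1000 A_ack=2102 B_seq=2476 B_ack=1000
After event 4: A_seq=1000 A_ack=2476 B_seq=2476 B_ack=1000
After event 5: A_seq=1091 A_ack=2476 B_seq=2476 B_ack=1091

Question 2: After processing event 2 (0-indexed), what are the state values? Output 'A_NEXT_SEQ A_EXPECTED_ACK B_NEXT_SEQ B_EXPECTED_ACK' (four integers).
After event 0: A_seq=1000 A_ack=2071 B_seq=2071 B_ack=1000
After event 1: A_seq=1000 A_ack=2102 B_seq=2102 B_ack=1000
After event 2: A_seq=1000 A_ack=2102 B_seq=2277 B_ack=1000

1000 2102 2277 1000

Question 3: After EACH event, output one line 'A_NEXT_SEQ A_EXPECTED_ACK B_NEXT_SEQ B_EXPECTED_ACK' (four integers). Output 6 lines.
1000 2071 2071 1000
1000 2102 2102 1000
1000 2102 2277 1000
1000 2102 2476 1000
1000 2476 2476 1000
1091 2476 2476 1091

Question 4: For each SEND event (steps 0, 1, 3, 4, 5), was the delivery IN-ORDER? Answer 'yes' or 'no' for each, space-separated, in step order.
Step 0: SEND seq=2000 -> in-order
Step 1: SEND seq=2071 -> in-order
Step 3: SEND seq=2277 -> out-of-order
Step 4: SEND seq=2102 -> in-order
Step 5: SEND seq=1000 -> in-order

Answer: yes yes no yes yes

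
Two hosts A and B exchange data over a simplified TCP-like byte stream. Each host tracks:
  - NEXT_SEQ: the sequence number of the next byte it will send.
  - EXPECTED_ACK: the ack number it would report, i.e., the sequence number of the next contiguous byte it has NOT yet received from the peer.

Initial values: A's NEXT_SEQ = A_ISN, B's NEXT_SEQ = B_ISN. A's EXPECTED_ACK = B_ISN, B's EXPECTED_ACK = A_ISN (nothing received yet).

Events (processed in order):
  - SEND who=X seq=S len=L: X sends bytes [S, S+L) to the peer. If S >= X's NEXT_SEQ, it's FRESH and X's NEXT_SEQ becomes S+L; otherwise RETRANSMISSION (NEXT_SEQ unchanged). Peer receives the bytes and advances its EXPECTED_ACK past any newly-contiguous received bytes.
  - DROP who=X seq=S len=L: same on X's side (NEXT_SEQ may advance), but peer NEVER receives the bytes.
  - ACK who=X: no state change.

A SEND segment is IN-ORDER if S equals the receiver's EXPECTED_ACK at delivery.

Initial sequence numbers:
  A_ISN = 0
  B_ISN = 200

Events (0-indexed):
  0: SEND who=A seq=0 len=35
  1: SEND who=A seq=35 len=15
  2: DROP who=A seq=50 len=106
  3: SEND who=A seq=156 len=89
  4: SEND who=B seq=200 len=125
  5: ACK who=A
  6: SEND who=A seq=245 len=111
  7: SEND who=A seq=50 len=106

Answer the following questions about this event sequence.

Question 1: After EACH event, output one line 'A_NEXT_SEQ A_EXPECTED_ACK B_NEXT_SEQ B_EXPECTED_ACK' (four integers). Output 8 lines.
35 200 200 35
50 200 200 50
156 200 200 50
245 200 200 50
245 325 325 50
245 325 325 50
356 325 325 50
356 325 325 356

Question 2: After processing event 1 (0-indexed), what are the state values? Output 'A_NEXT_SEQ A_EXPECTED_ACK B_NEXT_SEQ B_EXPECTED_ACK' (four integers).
After event 0: A_seq=35 A_ack=200 B_seq=200 B_ack=35
After event 1: A_seq=50 A_ack=200 B_seq=200 B_ack=50

50 200 200 50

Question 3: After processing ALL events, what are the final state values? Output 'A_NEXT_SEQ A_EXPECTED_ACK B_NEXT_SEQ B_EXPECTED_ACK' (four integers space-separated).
After event 0: A_seq=35 A_ack=200 B_seq=200 B_ack=35
After event 1: A_seq=50 A_ack=200 B_seq=200 B_ack=50
After event 2: A_seq=156 A_ack=200 B_seq=200 B_ack=50
After event 3: A_seq=245 A_ack=200 B_seq=200 B_ack=50
After event 4: A_seq=245 A_ack=325 B_seq=325 B_ack=50
After event 5: A_seq=245 A_ack=325 B_seq=325 B_ack=50
After event 6: A_seq=356 A_ack=325 B_seq=325 B_ack=50
After event 7: A_seq=356 A_ack=325 B_seq=325 B_ack=356

Answer: 356 325 325 356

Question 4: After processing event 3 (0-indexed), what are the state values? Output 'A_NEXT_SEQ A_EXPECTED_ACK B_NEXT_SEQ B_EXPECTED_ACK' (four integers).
After event 0: A_seq=35 A_ack=200 B_seq=200 B_ack=35
After event 1: A_seq=50 A_ack=200 B_seq=200 B_ack=50
After event 2: A_seq=156 A_ack=200 B_seq=200 B_ack=50
After event 3: A_seq=245 A_ack=200 B_seq=200 B_ack=50

245 200 200 50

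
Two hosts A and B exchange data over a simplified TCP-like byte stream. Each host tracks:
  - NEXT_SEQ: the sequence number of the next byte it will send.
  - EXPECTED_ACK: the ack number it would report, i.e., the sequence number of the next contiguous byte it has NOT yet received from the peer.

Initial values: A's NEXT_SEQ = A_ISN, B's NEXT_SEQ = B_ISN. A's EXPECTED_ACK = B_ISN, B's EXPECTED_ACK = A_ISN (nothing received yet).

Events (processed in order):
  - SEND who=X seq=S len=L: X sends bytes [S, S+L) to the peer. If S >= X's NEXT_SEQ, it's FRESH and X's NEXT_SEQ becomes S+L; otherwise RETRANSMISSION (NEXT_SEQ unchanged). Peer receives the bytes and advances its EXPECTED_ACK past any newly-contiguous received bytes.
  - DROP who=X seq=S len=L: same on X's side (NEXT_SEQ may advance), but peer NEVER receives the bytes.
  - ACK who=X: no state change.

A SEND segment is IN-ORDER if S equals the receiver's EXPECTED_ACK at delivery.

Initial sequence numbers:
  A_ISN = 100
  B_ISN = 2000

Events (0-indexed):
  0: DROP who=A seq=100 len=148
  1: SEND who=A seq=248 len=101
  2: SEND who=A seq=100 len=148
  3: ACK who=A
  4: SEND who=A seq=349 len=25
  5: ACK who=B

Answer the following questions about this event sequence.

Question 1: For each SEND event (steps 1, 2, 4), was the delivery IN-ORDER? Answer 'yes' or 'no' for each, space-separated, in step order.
Answer: no yes yes

Derivation:
Step 1: SEND seq=248 -> out-of-order
Step 2: SEND seq=100 -> in-order
Step 4: SEND seq=349 -> in-order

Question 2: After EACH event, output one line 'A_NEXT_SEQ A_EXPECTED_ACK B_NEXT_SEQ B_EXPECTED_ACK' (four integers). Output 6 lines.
248 2000 2000 100
349 2000 2000 100
349 2000 2000 349
349 2000 2000 349
374 2000 2000 374
374 2000 2000 374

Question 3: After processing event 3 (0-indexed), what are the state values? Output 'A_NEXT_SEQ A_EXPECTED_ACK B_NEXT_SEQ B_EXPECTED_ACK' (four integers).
After event 0: A_seq=248 A_ack=2000 B_seq=2000 B_ack=100
After event 1: A_seq=349 A_ack=2000 B_seq=2000 B_ack=100
After event 2: A_seq=349 A_ack=2000 B_seq=2000 B_ack=349
After event 3: A_seq=349 A_ack=2000 B_seq=2000 B_ack=349

349 2000 2000 349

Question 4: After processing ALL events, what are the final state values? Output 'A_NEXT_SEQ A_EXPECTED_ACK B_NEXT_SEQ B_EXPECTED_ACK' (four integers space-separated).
Answer: 374 2000 2000 374

Derivation:
After event 0: A_seq=248 A_ack=2000 B_seq=2000 B_ack=100
After event 1: A_seq=349 A_ack=2000 B_seq=2000 B_ack=100
After event 2: A_seq=349 A_ack=2000 B_seq=2000 B_ack=349
After event 3: A_seq=349 A_ack=2000 B_seq=2000 B_ack=349
After event 4: A_seq=374 A_ack=2000 B_seq=2000 B_ack=374
After event 5: A_seq=374 A_ack=2000 B_seq=2000 B_ack=374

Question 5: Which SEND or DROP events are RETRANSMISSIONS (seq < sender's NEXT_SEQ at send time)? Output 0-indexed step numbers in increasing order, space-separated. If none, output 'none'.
Answer: 2

Derivation:
Step 0: DROP seq=100 -> fresh
Step 1: SEND seq=248 -> fresh
Step 2: SEND seq=100 -> retransmit
Step 4: SEND seq=349 -> fresh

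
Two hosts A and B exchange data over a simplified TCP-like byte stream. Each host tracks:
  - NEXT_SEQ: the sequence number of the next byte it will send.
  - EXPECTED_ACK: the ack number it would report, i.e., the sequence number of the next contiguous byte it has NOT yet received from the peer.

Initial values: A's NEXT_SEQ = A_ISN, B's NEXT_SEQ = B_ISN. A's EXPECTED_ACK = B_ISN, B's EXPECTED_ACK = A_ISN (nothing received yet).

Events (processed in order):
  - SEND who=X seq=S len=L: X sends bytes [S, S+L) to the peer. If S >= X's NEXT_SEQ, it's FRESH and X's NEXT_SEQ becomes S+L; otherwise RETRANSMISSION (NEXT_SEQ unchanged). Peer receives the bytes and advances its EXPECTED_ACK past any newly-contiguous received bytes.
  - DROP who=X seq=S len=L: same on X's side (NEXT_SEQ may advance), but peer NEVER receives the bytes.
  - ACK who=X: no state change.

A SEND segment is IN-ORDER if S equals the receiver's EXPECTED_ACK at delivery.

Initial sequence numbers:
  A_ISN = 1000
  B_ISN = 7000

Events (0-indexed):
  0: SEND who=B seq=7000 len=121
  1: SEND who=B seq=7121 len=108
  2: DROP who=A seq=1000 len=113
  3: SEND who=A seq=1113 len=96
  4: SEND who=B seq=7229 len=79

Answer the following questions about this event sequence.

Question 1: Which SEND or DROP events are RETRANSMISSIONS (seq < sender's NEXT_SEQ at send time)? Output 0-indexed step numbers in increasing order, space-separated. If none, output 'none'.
Answer: none

Derivation:
Step 0: SEND seq=7000 -> fresh
Step 1: SEND seq=7121 -> fresh
Step 2: DROP seq=1000 -> fresh
Step 3: SEND seq=1113 -> fresh
Step 4: SEND seq=7229 -> fresh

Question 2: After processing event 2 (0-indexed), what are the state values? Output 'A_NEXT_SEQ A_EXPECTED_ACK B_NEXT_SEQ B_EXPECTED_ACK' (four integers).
After event 0: A_seq=1000 A_ack=7121 B_seq=7121 B_ack=1000
After event 1: A_seq=1000 A_ack=7229 B_seq=7229 B_ack=1000
After event 2: A_seq=1113 A_ack=7229 B_seq=7229 B_ack=1000

1113 7229 7229 1000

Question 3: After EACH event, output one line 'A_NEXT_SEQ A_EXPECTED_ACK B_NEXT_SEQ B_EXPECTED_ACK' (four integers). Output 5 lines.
1000 7121 7121 1000
1000 7229 7229 1000
1113 7229 7229 1000
1209 7229 7229 1000
1209 7308 7308 1000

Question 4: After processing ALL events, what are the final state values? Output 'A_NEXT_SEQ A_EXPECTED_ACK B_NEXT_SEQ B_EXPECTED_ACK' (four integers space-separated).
Answer: 1209 7308 7308 1000

Derivation:
After event 0: A_seq=1000 A_ack=7121 B_seq=7121 B_ack=1000
After event 1: A_seq=1000 A_ack=7229 B_seq=7229 B_ack=1000
After event 2: A_seq=1113 A_ack=7229 B_seq=7229 B_ack=1000
After event 3: A_seq=1209 A_ack=7229 B_seq=7229 B_ack=1000
After event 4: A_seq=1209 A_ack=7308 B_seq=7308 B_ack=1000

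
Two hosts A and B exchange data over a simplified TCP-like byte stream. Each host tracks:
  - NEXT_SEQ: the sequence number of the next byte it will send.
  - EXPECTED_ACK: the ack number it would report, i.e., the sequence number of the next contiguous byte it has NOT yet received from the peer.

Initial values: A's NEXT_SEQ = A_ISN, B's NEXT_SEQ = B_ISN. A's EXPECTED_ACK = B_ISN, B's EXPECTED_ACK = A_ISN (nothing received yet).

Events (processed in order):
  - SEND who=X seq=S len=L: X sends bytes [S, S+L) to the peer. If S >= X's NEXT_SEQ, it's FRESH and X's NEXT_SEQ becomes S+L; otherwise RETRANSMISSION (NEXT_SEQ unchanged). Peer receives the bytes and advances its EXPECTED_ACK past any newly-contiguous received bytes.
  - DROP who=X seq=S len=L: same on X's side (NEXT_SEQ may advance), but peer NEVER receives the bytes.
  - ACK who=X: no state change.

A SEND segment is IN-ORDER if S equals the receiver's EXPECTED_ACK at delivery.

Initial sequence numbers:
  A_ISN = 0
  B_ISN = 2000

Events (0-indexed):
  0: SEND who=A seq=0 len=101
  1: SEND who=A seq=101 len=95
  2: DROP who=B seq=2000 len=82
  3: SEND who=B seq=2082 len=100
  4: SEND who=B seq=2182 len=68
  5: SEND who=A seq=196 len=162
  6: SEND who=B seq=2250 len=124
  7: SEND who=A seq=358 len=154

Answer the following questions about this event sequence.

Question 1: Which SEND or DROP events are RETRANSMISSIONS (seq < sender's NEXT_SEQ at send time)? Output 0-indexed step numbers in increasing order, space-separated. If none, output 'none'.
Step 0: SEND seq=0 -> fresh
Step 1: SEND seq=101 -> fresh
Step 2: DROP seq=2000 -> fresh
Step 3: SEND seq=2082 -> fresh
Step 4: SEND seq=2182 -> fresh
Step 5: SEND seq=196 -> fresh
Step 6: SEND seq=2250 -> fresh
Step 7: SEND seq=358 -> fresh

Answer: none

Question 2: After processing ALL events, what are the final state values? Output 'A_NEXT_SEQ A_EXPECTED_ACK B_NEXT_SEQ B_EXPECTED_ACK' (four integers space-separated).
Answer: 512 2000 2374 512

Derivation:
After event 0: A_seq=101 A_ack=2000 B_seq=2000 B_ack=101
After event 1: A_seq=196 A_ack=2000 B_seq=2000 B_ack=196
After event 2: A_seq=196 A_ack=2000 B_seq=2082 B_ack=196
After event 3: A_seq=196 A_ack=2000 B_seq=2182 B_ack=196
After event 4: A_seq=196 A_ack=2000 B_seq=2250 B_ack=196
After event 5: A_seq=358 A_ack=2000 B_seq=2250 B_ack=358
After event 6: A_seq=358 A_ack=2000 B_seq=2374 B_ack=358
After event 7: A_seq=512 A_ack=2000 B_seq=2374 B_ack=512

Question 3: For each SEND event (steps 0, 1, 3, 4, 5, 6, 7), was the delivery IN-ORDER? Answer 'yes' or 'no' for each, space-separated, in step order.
Answer: yes yes no no yes no yes

Derivation:
Step 0: SEND seq=0 -> in-order
Step 1: SEND seq=101 -> in-order
Step 3: SEND seq=2082 -> out-of-order
Step 4: SEND seq=2182 -> out-of-order
Step 5: SEND seq=196 -> in-order
Step 6: SEND seq=2250 -> out-of-order
Step 7: SEND seq=358 -> in-order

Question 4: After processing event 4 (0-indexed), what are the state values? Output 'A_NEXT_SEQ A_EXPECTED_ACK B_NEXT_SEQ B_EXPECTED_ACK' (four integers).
After event 0: A_seq=101 A_ack=2000 B_seq=2000 B_ack=101
After event 1: A_seq=196 A_ack=2000 B_seq=2000 B_ack=196
After event 2: A_seq=196 A_ack=2000 B_seq=2082 B_ack=196
After event 3: A_seq=196 A_ack=2000 B_seq=2182 B_ack=196
After event 4: A_seq=196 A_ack=2000 B_seq=2250 B_ack=196

196 2000 2250 196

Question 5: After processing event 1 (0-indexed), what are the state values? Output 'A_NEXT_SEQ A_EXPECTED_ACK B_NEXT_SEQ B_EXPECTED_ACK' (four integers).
After event 0: A_seq=101 A_ack=2000 B_seq=2000 B_ack=101
After event 1: A_seq=196 A_ack=2000 B_seq=2000 B_ack=196

196 2000 2000 196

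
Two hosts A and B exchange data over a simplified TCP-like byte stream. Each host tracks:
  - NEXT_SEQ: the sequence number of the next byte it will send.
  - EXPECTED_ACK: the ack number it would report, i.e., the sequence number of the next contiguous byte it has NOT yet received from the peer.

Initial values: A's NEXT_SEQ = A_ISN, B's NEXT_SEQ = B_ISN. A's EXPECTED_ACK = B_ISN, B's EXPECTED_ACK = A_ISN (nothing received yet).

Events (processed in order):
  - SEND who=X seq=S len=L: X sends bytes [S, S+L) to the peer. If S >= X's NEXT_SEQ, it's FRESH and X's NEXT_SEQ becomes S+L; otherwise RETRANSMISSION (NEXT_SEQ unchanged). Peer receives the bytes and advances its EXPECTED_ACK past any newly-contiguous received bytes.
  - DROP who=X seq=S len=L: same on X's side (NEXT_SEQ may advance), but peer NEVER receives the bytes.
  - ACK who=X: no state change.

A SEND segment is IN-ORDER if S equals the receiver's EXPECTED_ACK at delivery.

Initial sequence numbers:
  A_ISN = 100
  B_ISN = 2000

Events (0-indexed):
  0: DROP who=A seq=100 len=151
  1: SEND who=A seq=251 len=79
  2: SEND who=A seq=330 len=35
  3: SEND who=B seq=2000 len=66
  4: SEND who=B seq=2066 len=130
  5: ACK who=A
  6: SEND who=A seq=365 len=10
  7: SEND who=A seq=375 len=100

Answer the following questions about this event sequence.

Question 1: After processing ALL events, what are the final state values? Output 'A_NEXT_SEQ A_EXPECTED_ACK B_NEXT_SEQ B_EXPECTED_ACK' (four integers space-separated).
After event 0: A_seq=251 A_ack=2000 B_seq=2000 B_ack=100
After event 1: A_seq=330 A_ack=2000 B_seq=2000 B_ack=100
After event 2: A_seq=365 A_ack=2000 B_seq=2000 B_ack=100
After event 3: A_seq=365 A_ack=2066 B_seq=2066 B_ack=100
After event 4: A_seq=365 A_ack=2196 B_seq=2196 B_ack=100
After event 5: A_seq=365 A_ack=2196 B_seq=2196 B_ack=100
After event 6: A_seq=375 A_ack=2196 B_seq=2196 B_ack=100
After event 7: A_seq=475 A_ack=2196 B_seq=2196 B_ack=100

Answer: 475 2196 2196 100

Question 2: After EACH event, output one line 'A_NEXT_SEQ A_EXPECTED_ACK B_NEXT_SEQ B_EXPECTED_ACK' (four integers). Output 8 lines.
251 2000 2000 100
330 2000 2000 100
365 2000 2000 100
365 2066 2066 100
365 2196 2196 100
365 2196 2196 100
375 2196 2196 100
475 2196 2196 100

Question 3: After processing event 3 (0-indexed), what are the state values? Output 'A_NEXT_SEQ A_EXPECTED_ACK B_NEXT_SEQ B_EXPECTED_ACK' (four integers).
After event 0: A_seq=251 A_ack=2000 B_seq=2000 B_ack=100
After event 1: A_seq=330 A_ack=2000 B_seq=2000 B_ack=100
After event 2: A_seq=365 A_ack=2000 B_seq=2000 B_ack=100
After event 3: A_seq=365 A_ack=2066 B_seq=2066 B_ack=100

365 2066 2066 100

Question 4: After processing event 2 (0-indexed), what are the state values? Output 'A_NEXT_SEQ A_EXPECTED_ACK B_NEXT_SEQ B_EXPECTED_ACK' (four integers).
After event 0: A_seq=251 A_ack=2000 B_seq=2000 B_ack=100
After event 1: A_seq=330 A_ack=2000 B_seq=2000 B_ack=100
After event 2: A_seq=365 A_ack=2000 B_seq=2000 B_ack=100

365 2000 2000 100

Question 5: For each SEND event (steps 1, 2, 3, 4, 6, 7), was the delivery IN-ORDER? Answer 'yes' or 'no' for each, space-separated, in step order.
Answer: no no yes yes no no

Derivation:
Step 1: SEND seq=251 -> out-of-order
Step 2: SEND seq=330 -> out-of-order
Step 3: SEND seq=2000 -> in-order
Step 4: SEND seq=2066 -> in-order
Step 6: SEND seq=365 -> out-of-order
Step 7: SEND seq=375 -> out-of-order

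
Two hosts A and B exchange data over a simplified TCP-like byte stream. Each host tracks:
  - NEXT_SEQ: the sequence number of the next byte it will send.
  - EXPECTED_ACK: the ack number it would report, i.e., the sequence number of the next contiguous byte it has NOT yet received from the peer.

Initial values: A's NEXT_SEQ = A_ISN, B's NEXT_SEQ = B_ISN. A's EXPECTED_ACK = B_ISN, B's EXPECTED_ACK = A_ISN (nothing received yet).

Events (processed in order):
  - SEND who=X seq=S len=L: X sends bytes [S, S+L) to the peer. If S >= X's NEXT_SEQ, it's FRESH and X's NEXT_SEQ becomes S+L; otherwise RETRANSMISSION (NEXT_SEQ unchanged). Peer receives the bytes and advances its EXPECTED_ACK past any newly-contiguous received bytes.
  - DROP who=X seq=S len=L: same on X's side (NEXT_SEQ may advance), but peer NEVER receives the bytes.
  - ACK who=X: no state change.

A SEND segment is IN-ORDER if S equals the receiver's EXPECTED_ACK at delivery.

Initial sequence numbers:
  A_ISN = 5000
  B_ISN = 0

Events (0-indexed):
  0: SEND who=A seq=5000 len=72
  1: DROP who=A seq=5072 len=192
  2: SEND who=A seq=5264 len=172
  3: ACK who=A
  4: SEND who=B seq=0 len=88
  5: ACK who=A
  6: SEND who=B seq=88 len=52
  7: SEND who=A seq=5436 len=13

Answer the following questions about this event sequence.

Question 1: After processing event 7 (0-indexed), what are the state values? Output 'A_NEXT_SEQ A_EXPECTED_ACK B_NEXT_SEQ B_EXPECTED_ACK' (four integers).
After event 0: A_seq=5072 A_ack=0 B_seq=0 B_ack=5072
After event 1: A_seq=5264 A_ack=0 B_seq=0 B_ack=5072
After event 2: A_seq=5436 A_ack=0 B_seq=0 B_ack=5072
After event 3: A_seq=5436 A_ack=0 B_seq=0 B_ack=5072
After event 4: A_seq=5436 A_ack=88 B_seq=88 B_ack=5072
After event 5: A_seq=5436 A_ack=88 B_seq=88 B_ack=5072
After event 6: A_seq=5436 A_ack=140 B_seq=140 B_ack=5072
After event 7: A_seq=5449 A_ack=140 B_seq=140 B_ack=5072

5449 140 140 5072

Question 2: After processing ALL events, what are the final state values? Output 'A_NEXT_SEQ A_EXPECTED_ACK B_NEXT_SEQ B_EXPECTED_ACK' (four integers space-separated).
After event 0: A_seq=5072 A_ack=0 B_seq=0 B_ack=5072
After event 1: A_seq=5264 A_ack=0 B_seq=0 B_ack=5072
After event 2: A_seq=5436 A_ack=0 B_seq=0 B_ack=5072
After event 3: A_seq=5436 A_ack=0 B_seq=0 B_ack=5072
After event 4: A_seq=5436 A_ack=88 B_seq=88 B_ack=5072
After event 5: A_seq=5436 A_ack=88 B_seq=88 B_ack=5072
After event 6: A_seq=5436 A_ack=140 B_seq=140 B_ack=5072
After event 7: A_seq=5449 A_ack=140 B_seq=140 B_ack=5072

Answer: 5449 140 140 5072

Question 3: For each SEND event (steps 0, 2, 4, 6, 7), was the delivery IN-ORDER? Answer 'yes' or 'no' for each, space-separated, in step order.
Step 0: SEND seq=5000 -> in-order
Step 2: SEND seq=5264 -> out-of-order
Step 4: SEND seq=0 -> in-order
Step 6: SEND seq=88 -> in-order
Step 7: SEND seq=5436 -> out-of-order

Answer: yes no yes yes no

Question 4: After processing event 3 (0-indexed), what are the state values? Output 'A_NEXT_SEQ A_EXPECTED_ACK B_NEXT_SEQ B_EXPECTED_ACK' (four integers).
After event 0: A_seq=5072 A_ack=0 B_seq=0 B_ack=5072
After event 1: A_seq=5264 A_ack=0 B_seq=0 B_ack=5072
After event 2: A_seq=5436 A_ack=0 B_seq=0 B_ack=5072
After event 3: A_seq=5436 A_ack=0 B_seq=0 B_ack=5072

5436 0 0 5072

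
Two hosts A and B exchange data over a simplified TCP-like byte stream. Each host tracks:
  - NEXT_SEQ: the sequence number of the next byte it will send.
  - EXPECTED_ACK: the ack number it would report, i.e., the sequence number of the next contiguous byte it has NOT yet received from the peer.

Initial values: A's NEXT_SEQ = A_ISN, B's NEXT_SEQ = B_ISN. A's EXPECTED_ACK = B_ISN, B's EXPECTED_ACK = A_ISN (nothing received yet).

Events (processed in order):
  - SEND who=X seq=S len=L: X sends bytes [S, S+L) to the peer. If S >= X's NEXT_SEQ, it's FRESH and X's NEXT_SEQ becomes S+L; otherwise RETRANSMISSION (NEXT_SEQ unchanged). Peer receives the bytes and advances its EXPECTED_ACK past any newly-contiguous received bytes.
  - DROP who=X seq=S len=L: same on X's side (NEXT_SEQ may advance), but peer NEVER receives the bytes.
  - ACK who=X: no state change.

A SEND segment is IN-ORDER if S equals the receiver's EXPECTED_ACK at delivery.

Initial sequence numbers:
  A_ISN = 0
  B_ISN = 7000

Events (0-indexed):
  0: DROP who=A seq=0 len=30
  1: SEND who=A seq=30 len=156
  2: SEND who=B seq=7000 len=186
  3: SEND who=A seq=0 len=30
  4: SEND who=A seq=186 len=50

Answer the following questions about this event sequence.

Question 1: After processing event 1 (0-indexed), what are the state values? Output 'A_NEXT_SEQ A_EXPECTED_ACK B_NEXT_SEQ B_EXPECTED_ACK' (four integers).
After event 0: A_seq=30 A_ack=7000 B_seq=7000 B_ack=0
After event 1: A_seq=186 A_ack=7000 B_seq=7000 B_ack=0

186 7000 7000 0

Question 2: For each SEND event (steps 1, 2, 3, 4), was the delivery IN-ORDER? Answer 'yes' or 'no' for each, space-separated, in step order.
Answer: no yes yes yes

Derivation:
Step 1: SEND seq=30 -> out-of-order
Step 2: SEND seq=7000 -> in-order
Step 3: SEND seq=0 -> in-order
Step 4: SEND seq=186 -> in-order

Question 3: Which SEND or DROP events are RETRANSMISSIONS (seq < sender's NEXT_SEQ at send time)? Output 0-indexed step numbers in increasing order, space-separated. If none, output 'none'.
Answer: 3

Derivation:
Step 0: DROP seq=0 -> fresh
Step 1: SEND seq=30 -> fresh
Step 2: SEND seq=7000 -> fresh
Step 3: SEND seq=0 -> retransmit
Step 4: SEND seq=186 -> fresh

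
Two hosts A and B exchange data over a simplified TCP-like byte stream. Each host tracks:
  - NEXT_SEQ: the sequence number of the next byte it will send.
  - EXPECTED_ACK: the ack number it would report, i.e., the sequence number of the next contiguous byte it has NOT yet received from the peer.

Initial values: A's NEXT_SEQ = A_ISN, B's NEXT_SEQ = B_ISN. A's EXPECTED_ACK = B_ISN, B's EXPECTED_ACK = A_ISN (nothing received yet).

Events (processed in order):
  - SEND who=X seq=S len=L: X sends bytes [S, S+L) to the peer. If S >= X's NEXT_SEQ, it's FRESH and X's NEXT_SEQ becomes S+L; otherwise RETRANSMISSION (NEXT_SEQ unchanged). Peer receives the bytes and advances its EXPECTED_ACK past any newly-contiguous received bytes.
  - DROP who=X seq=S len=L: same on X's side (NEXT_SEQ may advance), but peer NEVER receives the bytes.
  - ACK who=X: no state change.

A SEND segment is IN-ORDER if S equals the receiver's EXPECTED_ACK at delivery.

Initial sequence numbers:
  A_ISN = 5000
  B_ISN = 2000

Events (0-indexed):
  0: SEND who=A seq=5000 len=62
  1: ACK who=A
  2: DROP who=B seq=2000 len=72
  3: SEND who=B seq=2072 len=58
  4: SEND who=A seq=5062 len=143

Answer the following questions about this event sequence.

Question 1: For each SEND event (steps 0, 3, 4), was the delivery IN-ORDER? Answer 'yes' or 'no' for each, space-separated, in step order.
Step 0: SEND seq=5000 -> in-order
Step 3: SEND seq=2072 -> out-of-order
Step 4: SEND seq=5062 -> in-order

Answer: yes no yes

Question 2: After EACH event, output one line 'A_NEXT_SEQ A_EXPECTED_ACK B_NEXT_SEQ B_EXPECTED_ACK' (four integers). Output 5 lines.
5062 2000 2000 5062
5062 2000 2000 5062
5062 2000 2072 5062
5062 2000 2130 5062
5205 2000 2130 5205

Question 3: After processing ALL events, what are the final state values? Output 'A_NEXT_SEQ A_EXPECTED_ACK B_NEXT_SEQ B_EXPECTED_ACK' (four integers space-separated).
After event 0: A_seq=5062 A_ack=2000 B_seq=2000 B_ack=5062
After event 1: A_seq=5062 A_ack=2000 B_seq=2000 B_ack=5062
After event 2: A_seq=5062 A_ack=2000 B_seq=2072 B_ack=5062
After event 3: A_seq=5062 A_ack=2000 B_seq=2130 B_ack=5062
After event 4: A_seq=5205 A_ack=2000 B_seq=2130 B_ack=5205

Answer: 5205 2000 2130 5205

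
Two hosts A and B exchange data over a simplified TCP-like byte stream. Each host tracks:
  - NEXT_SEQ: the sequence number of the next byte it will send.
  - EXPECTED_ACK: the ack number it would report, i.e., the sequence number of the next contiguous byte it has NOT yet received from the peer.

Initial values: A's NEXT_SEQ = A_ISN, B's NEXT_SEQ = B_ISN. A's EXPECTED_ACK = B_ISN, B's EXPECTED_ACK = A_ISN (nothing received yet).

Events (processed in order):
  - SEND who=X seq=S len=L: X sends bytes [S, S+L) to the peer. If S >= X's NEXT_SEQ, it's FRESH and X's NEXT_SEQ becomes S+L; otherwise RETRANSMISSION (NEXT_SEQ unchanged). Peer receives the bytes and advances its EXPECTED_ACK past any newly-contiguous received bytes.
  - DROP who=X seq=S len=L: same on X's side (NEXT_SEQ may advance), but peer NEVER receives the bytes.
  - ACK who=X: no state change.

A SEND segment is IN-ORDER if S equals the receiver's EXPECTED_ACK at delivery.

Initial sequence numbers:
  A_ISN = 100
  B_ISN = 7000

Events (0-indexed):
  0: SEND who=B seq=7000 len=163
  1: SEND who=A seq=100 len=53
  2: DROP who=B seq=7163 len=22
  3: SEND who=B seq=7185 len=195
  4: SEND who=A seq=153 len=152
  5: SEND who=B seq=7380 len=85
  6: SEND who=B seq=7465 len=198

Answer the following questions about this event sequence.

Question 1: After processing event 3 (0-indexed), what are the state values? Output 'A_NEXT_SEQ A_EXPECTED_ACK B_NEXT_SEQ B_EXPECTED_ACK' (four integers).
After event 0: A_seq=100 A_ack=7163 B_seq=7163 B_ack=100
After event 1: A_seq=153 A_ack=7163 B_seq=7163 B_ack=153
After event 2: A_seq=153 A_ack=7163 B_seq=7185 B_ack=153
After event 3: A_seq=153 A_ack=7163 B_seq=7380 B_ack=153

153 7163 7380 153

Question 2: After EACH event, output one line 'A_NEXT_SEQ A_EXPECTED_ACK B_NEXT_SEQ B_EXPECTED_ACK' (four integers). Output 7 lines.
100 7163 7163 100
153 7163 7163 153
153 7163 7185 153
153 7163 7380 153
305 7163 7380 305
305 7163 7465 305
305 7163 7663 305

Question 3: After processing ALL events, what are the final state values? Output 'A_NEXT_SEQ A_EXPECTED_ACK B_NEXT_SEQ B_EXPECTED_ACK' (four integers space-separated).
Answer: 305 7163 7663 305

Derivation:
After event 0: A_seq=100 A_ack=7163 B_seq=7163 B_ack=100
After event 1: A_seq=153 A_ack=7163 B_seq=7163 B_ack=153
After event 2: A_seq=153 A_ack=7163 B_seq=7185 B_ack=153
After event 3: A_seq=153 A_ack=7163 B_seq=7380 B_ack=153
After event 4: A_seq=305 A_ack=7163 B_seq=7380 B_ack=305
After event 5: A_seq=305 A_ack=7163 B_seq=7465 B_ack=305
After event 6: A_seq=305 A_ack=7163 B_seq=7663 B_ack=305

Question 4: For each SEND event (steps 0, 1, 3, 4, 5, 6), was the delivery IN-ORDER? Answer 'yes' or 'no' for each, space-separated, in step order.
Step 0: SEND seq=7000 -> in-order
Step 1: SEND seq=100 -> in-order
Step 3: SEND seq=7185 -> out-of-order
Step 4: SEND seq=153 -> in-order
Step 5: SEND seq=7380 -> out-of-order
Step 6: SEND seq=7465 -> out-of-order

Answer: yes yes no yes no no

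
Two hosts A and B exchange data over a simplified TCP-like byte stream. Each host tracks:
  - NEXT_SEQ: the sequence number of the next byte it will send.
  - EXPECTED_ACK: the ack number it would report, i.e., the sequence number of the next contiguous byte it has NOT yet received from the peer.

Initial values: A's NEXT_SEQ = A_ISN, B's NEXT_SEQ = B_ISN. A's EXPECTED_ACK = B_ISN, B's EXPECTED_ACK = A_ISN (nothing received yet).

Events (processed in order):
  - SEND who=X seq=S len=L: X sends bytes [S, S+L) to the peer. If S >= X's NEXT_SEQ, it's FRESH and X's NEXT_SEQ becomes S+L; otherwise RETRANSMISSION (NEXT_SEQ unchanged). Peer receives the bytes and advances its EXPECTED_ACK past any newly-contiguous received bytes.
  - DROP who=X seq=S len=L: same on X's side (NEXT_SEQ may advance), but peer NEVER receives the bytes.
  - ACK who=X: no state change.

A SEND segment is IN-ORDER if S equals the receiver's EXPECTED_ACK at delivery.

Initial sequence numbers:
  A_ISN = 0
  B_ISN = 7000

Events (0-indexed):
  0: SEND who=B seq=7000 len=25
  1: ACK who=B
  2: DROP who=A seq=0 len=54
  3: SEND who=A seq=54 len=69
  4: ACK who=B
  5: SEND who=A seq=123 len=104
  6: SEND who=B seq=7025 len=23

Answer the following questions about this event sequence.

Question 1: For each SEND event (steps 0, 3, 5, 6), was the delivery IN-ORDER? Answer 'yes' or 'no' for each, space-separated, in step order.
Step 0: SEND seq=7000 -> in-order
Step 3: SEND seq=54 -> out-of-order
Step 5: SEND seq=123 -> out-of-order
Step 6: SEND seq=7025 -> in-order

Answer: yes no no yes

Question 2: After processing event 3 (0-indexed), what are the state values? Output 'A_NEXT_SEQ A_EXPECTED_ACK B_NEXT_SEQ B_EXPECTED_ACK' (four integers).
After event 0: A_seq=0 A_ack=7025 B_seq=7025 B_ack=0
After event 1: A_seq=0 A_ack=7025 B_seq=7025 B_ack=0
After event 2: A_seq=54 A_ack=7025 B_seq=7025 B_ack=0
After event 3: A_seq=123 A_ack=7025 B_seq=7025 B_ack=0

123 7025 7025 0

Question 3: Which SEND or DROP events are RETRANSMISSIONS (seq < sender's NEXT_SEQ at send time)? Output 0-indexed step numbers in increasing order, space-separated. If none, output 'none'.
Step 0: SEND seq=7000 -> fresh
Step 2: DROP seq=0 -> fresh
Step 3: SEND seq=54 -> fresh
Step 5: SEND seq=123 -> fresh
Step 6: SEND seq=7025 -> fresh

Answer: none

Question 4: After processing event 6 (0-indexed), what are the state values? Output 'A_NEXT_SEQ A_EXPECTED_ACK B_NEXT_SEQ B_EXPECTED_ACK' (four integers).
After event 0: A_seq=0 A_ack=7025 B_seq=7025 B_ack=0
After event 1: A_seq=0 A_ack=7025 B_seq=7025 B_ack=0
After event 2: A_seq=54 A_ack=7025 B_seq=7025 B_ack=0
After event 3: A_seq=123 A_ack=7025 B_seq=7025 B_ack=0
After event 4: A_seq=123 A_ack=7025 B_seq=7025 B_ack=0
After event 5: A_seq=227 A_ack=7025 B_seq=7025 B_ack=0
After event 6: A_seq=227 A_ack=7048 B_seq=7048 B_ack=0

227 7048 7048 0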